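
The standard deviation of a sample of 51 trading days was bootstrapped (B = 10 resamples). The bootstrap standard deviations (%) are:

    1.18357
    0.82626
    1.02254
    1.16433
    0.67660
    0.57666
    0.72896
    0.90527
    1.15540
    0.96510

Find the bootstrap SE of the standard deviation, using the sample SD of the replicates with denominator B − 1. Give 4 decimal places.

Bootstrap SE is the standard deviation of the 10 replicate standard deviations.
Mean of replicates: (1.18357 + 0.82626 + 1.02254 + 1.16433 + 0.67660 + 0.57666 + 0.72896 + 0.90527 + 1.15540 + 0.96510) / 10 = 9.204690 / 10 = 0.920469
Sum of squared deviations: (+0.263101)² + (−0.094209)² + (+0.102071)² + (+0.243861)² + (−0.243869)² + (−0.343809)² + (−0.191509)² + (−0.015199)² + (+0.234931)² + (+0.044631)² = 0.419752
Variance = 0.419752 / 9 = 0.046639
SE* = √0.046639

SE* = 0.2160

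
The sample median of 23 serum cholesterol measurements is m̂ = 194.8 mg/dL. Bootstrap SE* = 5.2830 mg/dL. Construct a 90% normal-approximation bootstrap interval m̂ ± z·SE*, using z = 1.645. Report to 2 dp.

(186.11, 203.49)

Margin = 1.645 × 5.2830 = 8.691
Interval: 194.8 ± 8.691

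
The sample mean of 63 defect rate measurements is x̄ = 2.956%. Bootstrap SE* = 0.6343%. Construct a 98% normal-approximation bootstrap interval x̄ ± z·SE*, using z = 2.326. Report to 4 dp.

Margin = 2.326 × 0.6343 = 1.47538
Interval: 2.956 ± 1.47538

(1.4806, 4.4314)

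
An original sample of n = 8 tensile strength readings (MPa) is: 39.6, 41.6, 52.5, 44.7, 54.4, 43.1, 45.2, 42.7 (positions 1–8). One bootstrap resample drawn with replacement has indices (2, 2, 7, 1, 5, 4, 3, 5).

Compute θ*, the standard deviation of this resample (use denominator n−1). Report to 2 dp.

Resample values: 41.6, 41.6, 45.2, 39.6, 54.4, 44.7, 52.5, 54.4.
Mean = 46.7500; sum of squared deviations = 260.8800
s² = 260.8800 / 7 = 37.2686
s = √37.2686 = 6.10

θ* = 6.10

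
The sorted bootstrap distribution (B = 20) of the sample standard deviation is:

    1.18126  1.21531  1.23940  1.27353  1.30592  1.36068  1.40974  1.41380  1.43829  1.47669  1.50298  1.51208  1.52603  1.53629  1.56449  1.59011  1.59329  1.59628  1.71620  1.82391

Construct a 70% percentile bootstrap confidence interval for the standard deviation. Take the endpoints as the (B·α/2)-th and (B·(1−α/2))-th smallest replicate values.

(1.23940, 1.59329)

α = 0.30; lower rank = 20 × 0.150 = 3; upper rank = 20 × 0.850 = 17.
The 3rd smallest replicate is 1.23940; the 17th is 1.59329.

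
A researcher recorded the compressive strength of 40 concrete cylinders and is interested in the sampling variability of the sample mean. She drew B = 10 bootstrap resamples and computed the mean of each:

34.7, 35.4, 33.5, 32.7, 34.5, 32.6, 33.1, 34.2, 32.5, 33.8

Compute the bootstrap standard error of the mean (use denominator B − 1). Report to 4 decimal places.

SE* = 0.9911

Bootstrap SE is the standard deviation of the 10 replicate means.
Mean of replicates: (34.7 + 35.4 + 33.5 + 32.7 + 34.5 + 32.6 + 33.1 + 34.2 + 32.5 + 33.8) / 10 = 337.00000 / 10 = 33.70000
Sum of squared deviations: (+1.00000)² + (+1.70000)² + (−0.20000)² + (−1.00000)² + (+0.80000)² + (−1.10000)² + (−0.60000)² + (+0.50000)² + (−1.20000)² + (+0.10000)² = 8.84000
Variance = 8.84000 / 9 = 0.98222
SE* = √0.98222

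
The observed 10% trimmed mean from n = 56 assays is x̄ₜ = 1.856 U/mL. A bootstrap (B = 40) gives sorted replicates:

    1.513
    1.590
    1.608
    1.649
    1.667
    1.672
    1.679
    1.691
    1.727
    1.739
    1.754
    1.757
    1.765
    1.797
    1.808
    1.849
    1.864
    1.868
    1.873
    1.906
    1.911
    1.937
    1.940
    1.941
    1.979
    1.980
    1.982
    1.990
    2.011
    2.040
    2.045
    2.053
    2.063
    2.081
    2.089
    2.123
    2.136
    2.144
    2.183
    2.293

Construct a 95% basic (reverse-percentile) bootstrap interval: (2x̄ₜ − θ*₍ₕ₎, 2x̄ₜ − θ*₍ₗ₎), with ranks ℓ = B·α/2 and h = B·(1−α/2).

Percentile endpoints at ranks 1 and 39: θ*₍1₎ = 1.513, θ*₍39₎ = 2.183.
Basic interval reflects these around x̄ₜ:
  lower = 2 × 1.856 − 2.183 = 1.529
  upper = 2 × 1.856 − 1.513 = 2.199

(1.529, 2.199)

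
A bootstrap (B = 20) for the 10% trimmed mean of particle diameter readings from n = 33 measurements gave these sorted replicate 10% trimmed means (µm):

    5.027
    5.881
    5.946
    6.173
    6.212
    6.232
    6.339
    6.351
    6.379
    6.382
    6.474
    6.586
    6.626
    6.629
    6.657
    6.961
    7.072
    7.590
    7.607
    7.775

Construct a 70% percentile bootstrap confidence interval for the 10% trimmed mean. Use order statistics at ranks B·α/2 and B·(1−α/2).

(5.946, 7.072)

α = 0.30; lower rank = 20 × 0.150 = 3; upper rank = 20 × 0.850 = 17.
The 3rd smallest replicate is 5.946; the 17th is 7.072.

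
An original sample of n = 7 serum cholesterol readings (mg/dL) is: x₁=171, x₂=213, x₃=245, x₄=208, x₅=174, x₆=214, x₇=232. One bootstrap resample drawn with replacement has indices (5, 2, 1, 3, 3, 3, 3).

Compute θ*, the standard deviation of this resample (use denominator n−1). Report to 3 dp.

Resample values: 174, 213, 171, 245, 245, 245, 245.
Mean = 219.7143; sum of squared deviations = 7065.4286
s² = 7065.4286 / 6 = 1177.5714
s = √1177.5714 = 34.316

θ* = 34.316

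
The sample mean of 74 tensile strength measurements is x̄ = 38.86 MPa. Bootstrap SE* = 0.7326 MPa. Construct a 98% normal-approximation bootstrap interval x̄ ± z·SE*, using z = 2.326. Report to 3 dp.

Margin = 2.326 × 0.7326 = 1.7040
Interval: 38.86 ± 1.7040

(37.156, 40.564)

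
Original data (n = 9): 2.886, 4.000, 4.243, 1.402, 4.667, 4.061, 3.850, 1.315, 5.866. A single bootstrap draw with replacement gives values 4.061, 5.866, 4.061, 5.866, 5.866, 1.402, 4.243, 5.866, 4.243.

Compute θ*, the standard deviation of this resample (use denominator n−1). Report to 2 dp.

Mean = 4.6082; sum of squared deviations = 17.4736
s² = 17.4736 / 8 = 2.1842
s = √2.1842 = 1.48

θ* = 1.48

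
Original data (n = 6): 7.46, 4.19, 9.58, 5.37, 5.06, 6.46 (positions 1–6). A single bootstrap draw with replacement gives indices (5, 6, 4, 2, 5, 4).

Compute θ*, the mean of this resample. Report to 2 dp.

Resample values: 5.06, 6.46, 5.37, 4.19, 5.06, 5.37.
Mean = (5.06 + 6.46 + 5.37 + 4.19 + 5.06 + 5.37) / 6 = 31.510 / 6 = 5.25

θ* = 5.25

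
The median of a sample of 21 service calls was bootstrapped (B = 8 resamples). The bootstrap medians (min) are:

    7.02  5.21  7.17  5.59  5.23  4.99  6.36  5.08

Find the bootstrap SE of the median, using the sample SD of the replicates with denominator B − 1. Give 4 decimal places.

SE* = 0.8914

Bootstrap SE is the standard deviation of the 8 replicate medians.
Mean of replicates: (7.02 + 5.21 + 7.17 + 5.59 + 5.23 + 4.99 + 6.36 + 5.08) / 8 = 46.65000 / 8 = 5.83125
Sum of squared deviations: (+1.18875)² + (−0.62125)² + (+1.33875)² + (−0.24125)² + (−0.60125)² + (−0.84125)² + (+0.52875)² + (−0.75125)² = 5.56269
Variance = 5.56269 / 7 = 0.79467
SE* = √0.79467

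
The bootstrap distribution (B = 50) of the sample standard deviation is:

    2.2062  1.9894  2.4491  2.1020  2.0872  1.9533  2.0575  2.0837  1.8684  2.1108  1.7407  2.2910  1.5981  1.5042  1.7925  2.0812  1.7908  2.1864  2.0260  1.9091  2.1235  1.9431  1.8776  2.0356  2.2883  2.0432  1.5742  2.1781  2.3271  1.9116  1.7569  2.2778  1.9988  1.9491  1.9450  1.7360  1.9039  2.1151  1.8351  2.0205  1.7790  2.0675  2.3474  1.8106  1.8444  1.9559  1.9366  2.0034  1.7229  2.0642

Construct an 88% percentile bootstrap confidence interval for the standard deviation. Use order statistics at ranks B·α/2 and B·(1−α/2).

Sorted replicates: 1.5042, 1.5742, 1.5981, 1.7229, 1.7360, 1.7407, 1.7569, 1.7790, 1.7908, 1.7925, 1.8106, 1.8351, 1.8444, 1.8684, 1.8776, 1.9039, 1.9091, 1.9116, 1.9366, 1.9431, 1.9450, 1.9491, 1.9533, 1.9559, 1.9894, 1.9988, 2.0034, 2.0205, 2.0260, 2.0356, 2.0432, 2.0575, 2.0642, 2.0675, 2.0812, 2.0837, 2.0872, 2.1020, 2.1108, 2.1151, 2.1235, 2.1781, 2.1864, 2.2062, 2.2778, 2.2883, 2.2910, 2.3271, 2.3474, 2.4491
α = 0.12; lower rank = 50 × 0.060 = 3; upper rank = 50 × 0.940 = 47.
The 3rd smallest replicate is 1.5981; the 47th is 2.2910.

(1.5981, 2.2910)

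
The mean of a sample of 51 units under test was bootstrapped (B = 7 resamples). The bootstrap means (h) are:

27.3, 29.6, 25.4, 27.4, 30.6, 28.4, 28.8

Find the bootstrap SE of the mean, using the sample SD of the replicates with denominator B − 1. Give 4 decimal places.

Bootstrap SE is the standard deviation of the 7 replicate means.
Mean of replicates: (27.3 + 29.6 + 25.4 + 27.4 + 30.6 + 28.4 + 28.8) / 7 = 197.50000 / 7 = 28.21429
Sum of squared deviations: (−0.91429)² + (+1.38571)² + (−2.81429)² + (−0.81429)² + (+2.38571)² + (+0.18571)² + (+0.58571)² = 17.40857
Variance = 17.40857 / 6 = 2.90143
SE* = √2.90143

SE* = 1.7034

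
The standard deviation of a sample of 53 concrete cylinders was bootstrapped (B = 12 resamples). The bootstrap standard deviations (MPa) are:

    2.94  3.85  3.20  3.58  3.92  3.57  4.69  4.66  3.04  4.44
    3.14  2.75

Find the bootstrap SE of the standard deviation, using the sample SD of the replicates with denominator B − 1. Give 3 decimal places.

Bootstrap SE is the standard deviation of the 12 replicate standard deviations.
Mean of replicates: (2.94 + 3.85 + 3.20 + 3.58 + 3.92 + 3.57 + 4.69 + 4.66 + 3.04 + 4.44 + 3.14 + 2.75) / 12 = 43.7800 / 12 = 3.6483
Sum of squared deviations: (−0.7083)² + (+0.2017)² + (−0.4483)² + (−0.0683)² + (+0.2717)² + (−0.0783)² + (+1.0417)² + (+1.0117)² + (−0.6083)² + (+0.7917)² + (−0.5083)² + (−0.8983)² = 4.9988
Variance = 4.9988 / 11 = 0.4544
SE* = √0.4544

SE* = 0.674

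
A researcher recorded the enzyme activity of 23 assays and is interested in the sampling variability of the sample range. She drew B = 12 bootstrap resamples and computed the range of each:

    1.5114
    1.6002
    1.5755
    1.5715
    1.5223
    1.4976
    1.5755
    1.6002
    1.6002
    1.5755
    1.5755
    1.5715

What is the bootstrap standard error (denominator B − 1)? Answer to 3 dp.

Bootstrap SE is the standard deviation of the 12 replicate ranges.
Mean of replicates: (1.5114 + 1.6002 + 1.5755 + 1.5715 + 1.5223 + 1.4976 + 1.5755 + 1.6002 + 1.6002 + 1.5755 + 1.5755 + 1.5715) / 12 = 18.77690 / 12 = 1.56474
Sum of squared deviations: (−0.05334)² + (+0.03546)² + (+0.01076)² + (+0.00676)² + (−0.04244)² + (−0.06714)² + (+0.01076)² + (+0.03546)² + (+0.03546)² + (+0.01076)² + (+0.01076)² + (+0.00676)² = 0.01348
Variance = 0.01348 / 11 = 0.00123
SE* = √0.00123

SE* = 0.035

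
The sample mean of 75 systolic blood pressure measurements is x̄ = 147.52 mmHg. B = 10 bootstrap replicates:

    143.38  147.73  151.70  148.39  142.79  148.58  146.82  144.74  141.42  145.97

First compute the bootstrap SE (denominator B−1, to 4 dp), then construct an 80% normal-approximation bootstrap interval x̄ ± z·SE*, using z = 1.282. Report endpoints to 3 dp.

(143.511, 151.529)

Mean of replicates = 146.1520; sum of squared deviations = 88.0262; SE* = √(88.0262/9) = 3.1274
Margin = 1.282 × 3.1274 = 4.0093
Interval: 147.52 ± 4.0093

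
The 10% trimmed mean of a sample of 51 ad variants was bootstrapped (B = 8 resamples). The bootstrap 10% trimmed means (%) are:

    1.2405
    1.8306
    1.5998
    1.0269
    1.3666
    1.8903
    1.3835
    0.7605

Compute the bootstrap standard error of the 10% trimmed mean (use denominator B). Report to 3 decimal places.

SE* = 0.360

Bootstrap SE is the standard deviation of the 8 replicate 10% trimmed means.
Mean of replicates: (1.2405 + 1.8306 + 1.5998 + 1.0269 + 1.3666 + 1.8903 + 1.3835 + 0.7605) / 8 = 11.09870 / 8 = 1.38734
Sum of squared deviations: (−0.14684)² + (+0.44326)² + (+0.21246)² + (−0.36044)² + (−0.02074)² + (+0.50296)² + (−0.00384)² + (−0.62684)² = 1.03944
Variance = 1.03944 / 8 = 0.12993
SE* = √0.12993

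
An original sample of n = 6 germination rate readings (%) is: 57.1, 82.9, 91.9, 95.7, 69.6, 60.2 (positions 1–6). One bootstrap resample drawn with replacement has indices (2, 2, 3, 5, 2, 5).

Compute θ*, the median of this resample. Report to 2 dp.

Resample values: 82.9, 82.9, 91.9, 69.6, 82.9, 69.6.
Sorted: 69.6, 69.6, 82.9, 82.9, 82.9, 91.9
Median = average of the two middle values = 82.90

θ* = 82.90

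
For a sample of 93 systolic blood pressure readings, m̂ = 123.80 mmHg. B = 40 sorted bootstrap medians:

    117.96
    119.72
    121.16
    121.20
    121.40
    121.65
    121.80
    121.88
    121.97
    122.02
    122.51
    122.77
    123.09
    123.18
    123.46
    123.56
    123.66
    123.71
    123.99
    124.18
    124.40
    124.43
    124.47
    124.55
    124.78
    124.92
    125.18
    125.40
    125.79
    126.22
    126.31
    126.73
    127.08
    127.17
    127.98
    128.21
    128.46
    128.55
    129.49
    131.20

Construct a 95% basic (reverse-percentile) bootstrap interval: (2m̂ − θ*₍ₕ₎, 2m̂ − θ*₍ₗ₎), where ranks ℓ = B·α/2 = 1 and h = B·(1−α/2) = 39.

(118.11, 129.64)

Percentile endpoints at ranks 1 and 39: θ*₍1₎ = 117.96, θ*₍39₎ = 129.49.
Basic interval reflects these around m̂:
  lower = 2 × 123.80 − 129.49 = 118.11
  upper = 2 × 123.80 − 117.96 = 129.64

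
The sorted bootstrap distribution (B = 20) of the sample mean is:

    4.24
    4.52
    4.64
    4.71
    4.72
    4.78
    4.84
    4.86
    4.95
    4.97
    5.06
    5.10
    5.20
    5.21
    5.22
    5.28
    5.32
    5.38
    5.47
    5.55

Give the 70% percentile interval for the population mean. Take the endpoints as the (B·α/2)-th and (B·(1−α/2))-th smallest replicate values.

α = 0.30; lower rank = 20 × 0.150 = 3; upper rank = 20 × 0.850 = 17.
The 3rd smallest replicate is 4.64; the 17th is 5.32.

(4.64, 5.32)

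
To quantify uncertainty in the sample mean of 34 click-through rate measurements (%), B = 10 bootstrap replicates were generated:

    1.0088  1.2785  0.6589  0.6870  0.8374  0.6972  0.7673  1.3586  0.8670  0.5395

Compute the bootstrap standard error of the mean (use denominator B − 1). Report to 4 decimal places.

SE* = 0.2695

Bootstrap SE is the standard deviation of the 10 replicate means.
Mean of replicates: (1.0088 + 1.2785 + 0.6589 + 0.6870 + 0.8374 + 0.6972 + 0.7673 + 1.3586 + 0.8670 + 0.5395) / 10 = 8.70020 / 10 = 0.87002
Sum of squared deviations: (+0.13878)² + (+0.40848)² + (−0.21112)² + (−0.18302)² + (−0.03262)² + (−0.17282)² + (−0.10272)² + (+0.48858)² + (−0.00302)² + (−0.33052)² = 0.65363
Variance = 0.65363 / 9 = 0.07263
SE* = √0.07263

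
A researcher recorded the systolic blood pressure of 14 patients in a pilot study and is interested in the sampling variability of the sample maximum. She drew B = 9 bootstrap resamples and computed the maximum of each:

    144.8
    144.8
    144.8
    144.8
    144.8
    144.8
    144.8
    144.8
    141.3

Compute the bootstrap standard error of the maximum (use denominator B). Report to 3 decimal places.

SE* = 1.100

Bootstrap SE is the standard deviation of the 9 replicate maximums.
Mean of replicates: (144.8 + 144.8 + 144.8 + 144.8 + 144.8 + 144.8 + 144.8 + 144.8 + 141.3) / 9 = 1299.7000 / 9 = 144.4111
Sum of squared deviations: (+0.3889)² + (+0.3889)² + (+0.3889)² + (+0.3889)² + (+0.3889)² + (+0.3889)² + (+0.3889)² + (+0.3889)² + (−3.1111)² = 10.8889
Variance = 10.8889 / 9 = 1.2099
SE* = √1.2099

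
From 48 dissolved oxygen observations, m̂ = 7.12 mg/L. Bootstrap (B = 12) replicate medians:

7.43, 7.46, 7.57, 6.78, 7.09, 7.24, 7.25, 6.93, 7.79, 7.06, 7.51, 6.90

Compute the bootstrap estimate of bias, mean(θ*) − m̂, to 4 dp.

mean(θ*) = (7.43 + 7.46 + 7.57 + 6.78 + 7.09 + 7.24 + 7.25 + 6.93 + 7.79 + 7.06 + 7.51 + 6.90) / 12 = 7.25083
bias = 7.25083 − 7.12

bias = +0.1308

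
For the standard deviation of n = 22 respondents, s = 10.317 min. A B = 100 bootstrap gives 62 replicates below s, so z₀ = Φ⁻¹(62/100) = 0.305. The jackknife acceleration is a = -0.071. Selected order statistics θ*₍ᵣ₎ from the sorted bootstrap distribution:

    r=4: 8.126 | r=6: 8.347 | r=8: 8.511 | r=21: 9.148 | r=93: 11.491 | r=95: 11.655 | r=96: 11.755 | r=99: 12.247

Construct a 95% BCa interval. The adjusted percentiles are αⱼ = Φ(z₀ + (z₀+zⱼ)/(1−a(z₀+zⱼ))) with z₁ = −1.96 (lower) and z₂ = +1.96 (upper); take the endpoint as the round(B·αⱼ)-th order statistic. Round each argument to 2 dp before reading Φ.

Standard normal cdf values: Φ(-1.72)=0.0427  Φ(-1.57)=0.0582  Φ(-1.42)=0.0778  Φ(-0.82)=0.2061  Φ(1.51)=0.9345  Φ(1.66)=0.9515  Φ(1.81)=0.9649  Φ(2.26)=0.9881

Lower: z₀ + z₁ = 0.305 + (-1.960) = -1.655; 1 − a(z₀+z₁) = 1 − (-0.071)(-1.655) = 0.8825; argument = 0.305 + (-1.655)/0.8825 = -1.5704 → -1.57.
α₁ = Φ(-1.57) = 0.0582; rank = round(100 × 0.0582) = 6; θ*₍6₎ = 8.347.
Upper: z₀ + z₂ = 2.265; 1 − a(z₀+z₂) = 1.1608; argument = 2.2562 → 2.26; α₂ = 0.9881; rank = 99; θ*₍99₎ = 12.247.

(8.347, 12.247)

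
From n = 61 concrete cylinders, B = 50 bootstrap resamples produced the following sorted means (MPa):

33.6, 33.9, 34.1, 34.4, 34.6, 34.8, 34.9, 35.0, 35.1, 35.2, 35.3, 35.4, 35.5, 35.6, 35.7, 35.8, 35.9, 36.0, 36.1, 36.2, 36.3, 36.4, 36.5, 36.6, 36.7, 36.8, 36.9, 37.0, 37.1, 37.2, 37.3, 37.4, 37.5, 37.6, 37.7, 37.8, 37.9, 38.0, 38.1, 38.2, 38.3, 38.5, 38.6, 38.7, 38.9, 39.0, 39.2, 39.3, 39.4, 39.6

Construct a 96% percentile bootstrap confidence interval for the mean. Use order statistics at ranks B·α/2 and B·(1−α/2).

α = 0.04; lower rank = 50 × 0.020 = 1; upper rank = 50 × 0.980 = 49.
The 1st smallest replicate is 33.6; the 49th is 39.4.

(33.6, 39.4)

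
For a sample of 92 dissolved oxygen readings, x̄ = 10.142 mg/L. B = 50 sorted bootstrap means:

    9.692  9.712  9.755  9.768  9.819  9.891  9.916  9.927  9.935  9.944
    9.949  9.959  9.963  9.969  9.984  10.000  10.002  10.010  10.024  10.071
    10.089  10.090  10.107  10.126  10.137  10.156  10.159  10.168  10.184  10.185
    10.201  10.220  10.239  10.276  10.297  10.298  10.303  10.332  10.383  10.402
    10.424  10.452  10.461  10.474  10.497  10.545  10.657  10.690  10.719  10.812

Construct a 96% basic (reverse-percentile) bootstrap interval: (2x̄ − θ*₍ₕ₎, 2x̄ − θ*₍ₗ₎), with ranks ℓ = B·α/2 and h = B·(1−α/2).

Percentile endpoints at ranks 1 and 49: θ*₍1₎ = 9.692, θ*₍49₎ = 10.719.
Basic interval reflects these around x̄:
  lower = 2 × 10.142 − 10.719 = 9.565
  upper = 2 × 10.142 − 9.692 = 10.592

(9.565, 10.592)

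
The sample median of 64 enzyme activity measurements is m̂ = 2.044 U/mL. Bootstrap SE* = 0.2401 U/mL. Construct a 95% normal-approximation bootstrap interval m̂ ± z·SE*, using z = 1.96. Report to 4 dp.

(1.5734, 2.5146)

Margin = 1.96 × 0.2401 = 0.47060
Interval: 2.044 ± 0.47060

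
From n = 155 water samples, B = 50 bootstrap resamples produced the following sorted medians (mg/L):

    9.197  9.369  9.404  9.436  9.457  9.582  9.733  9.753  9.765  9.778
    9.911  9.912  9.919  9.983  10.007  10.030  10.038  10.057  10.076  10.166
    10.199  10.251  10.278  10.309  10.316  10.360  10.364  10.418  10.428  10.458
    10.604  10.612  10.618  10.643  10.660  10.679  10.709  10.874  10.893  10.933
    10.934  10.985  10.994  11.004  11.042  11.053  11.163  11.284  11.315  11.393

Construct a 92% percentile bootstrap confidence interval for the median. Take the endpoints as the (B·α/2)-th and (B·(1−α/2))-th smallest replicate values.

α = 0.08; lower rank = 50 × 0.040 = 2; upper rank = 50 × 0.960 = 48.
The 2nd smallest replicate is 9.369; the 48th is 11.284.

(9.369, 11.284)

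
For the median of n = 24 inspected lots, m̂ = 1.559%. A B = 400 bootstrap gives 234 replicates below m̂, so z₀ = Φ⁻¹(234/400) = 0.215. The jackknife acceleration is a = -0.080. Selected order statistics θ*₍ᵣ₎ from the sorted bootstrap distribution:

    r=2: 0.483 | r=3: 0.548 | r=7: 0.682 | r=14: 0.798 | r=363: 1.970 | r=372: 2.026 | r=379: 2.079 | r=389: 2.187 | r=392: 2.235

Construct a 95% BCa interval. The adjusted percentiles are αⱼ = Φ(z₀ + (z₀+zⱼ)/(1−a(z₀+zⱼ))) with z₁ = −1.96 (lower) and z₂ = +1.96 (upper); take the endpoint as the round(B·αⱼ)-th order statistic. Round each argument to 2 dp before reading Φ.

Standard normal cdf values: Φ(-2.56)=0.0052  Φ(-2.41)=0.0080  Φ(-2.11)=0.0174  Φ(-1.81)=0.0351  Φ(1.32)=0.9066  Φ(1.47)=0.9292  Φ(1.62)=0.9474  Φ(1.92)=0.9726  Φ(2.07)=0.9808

(0.798, 2.235)

Lower: z₀ + z₁ = 0.215 + (-1.960) = -1.745; 1 − a(z₀+z₁) = 1 − (-0.080)(-1.745) = 0.8604; argument = 0.215 + (-1.745)/0.8604 = -1.8131 → -1.81.
α₁ = Φ(-1.81) = 0.0351; rank = round(400 × 0.0351) = 14; θ*₍14₎ = 0.798.
Upper: z₀ + z₂ = 2.175; 1 − a(z₀+z₂) = 1.1740; argument = 2.0676 → 2.07; α₂ = 0.9808; rank = 392; θ*₍392₎ = 2.235.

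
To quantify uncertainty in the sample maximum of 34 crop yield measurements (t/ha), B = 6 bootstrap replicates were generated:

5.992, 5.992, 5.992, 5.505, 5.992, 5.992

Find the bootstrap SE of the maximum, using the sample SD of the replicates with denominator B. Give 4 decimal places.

SE* = 0.1815

Bootstrap SE is the standard deviation of the 6 replicate maximums.
Mean of replicates: (5.992 + 5.992 + 5.992 + 5.505 + 5.992 + 5.992) / 6 = 35.46500 / 6 = 5.91083
Sum of squared deviations: (+0.08117)² + (+0.08117)² + (+0.08117)² + (−0.40583)² + (+0.08117)² + (+0.08117)² = 0.19764
Variance = 0.19764 / 6 = 0.03294
SE* = √0.03294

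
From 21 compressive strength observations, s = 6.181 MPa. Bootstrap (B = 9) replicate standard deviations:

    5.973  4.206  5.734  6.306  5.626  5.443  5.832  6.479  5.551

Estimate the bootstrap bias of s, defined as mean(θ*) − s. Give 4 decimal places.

bias = −0.4977

mean(θ*) = (5.973 + 4.206 + 5.734 + 6.306 + 5.626 + 5.443 + 5.832 + 6.479 + 5.551) / 9 = 5.68333
bias = 5.68333 − 6.181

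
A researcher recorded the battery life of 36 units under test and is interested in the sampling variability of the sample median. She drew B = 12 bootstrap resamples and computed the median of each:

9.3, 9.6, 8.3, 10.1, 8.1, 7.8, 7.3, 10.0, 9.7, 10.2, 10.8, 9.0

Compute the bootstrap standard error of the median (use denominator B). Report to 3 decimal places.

SE* = 1.043

Bootstrap SE is the standard deviation of the 12 replicate medians.
Mean of replicates: (9.3 + 9.6 + 8.3 + 10.1 + 8.1 + 7.8 + 7.3 + 10.0 + 9.7 + 10.2 + 10.8 + 9.0) / 12 = 110.2000 / 12 = 9.1833
Sum of squared deviations: (+0.1167)² + (+0.4167)² + (−0.8833)² + (+0.9167)² + (−1.0833)² + (−1.3833)² + (−1.8833)² + (+0.8167)² + (+0.5167)² + (+1.0167)² + (+1.6167)² + (−0.1833)² = 13.0567
Variance = 13.0567 / 12 = 1.0881
SE* = √1.0881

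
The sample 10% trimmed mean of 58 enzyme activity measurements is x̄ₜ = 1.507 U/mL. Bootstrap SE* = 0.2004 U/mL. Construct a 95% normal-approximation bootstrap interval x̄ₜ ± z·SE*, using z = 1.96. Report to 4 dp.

(1.1142, 1.8998)

Margin = 1.96 × 0.2004 = 0.39278
Interval: 1.507 ± 0.39278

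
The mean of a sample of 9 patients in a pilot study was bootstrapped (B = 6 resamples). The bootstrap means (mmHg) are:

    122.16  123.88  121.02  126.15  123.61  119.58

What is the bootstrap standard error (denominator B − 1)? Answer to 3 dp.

SE* = 2.322

Bootstrap SE is the standard deviation of the 6 replicate means.
Mean of replicates: (122.16 + 123.88 + 121.02 + 126.15 + 123.61 + 119.58) / 6 = 736.4000 / 6 = 122.7333
Sum of squared deviations: (−0.5733)² + (+1.1467)² + (−1.7133)² + (+3.4167)² + (+0.8767)² + (−3.1533)² = 26.9647
Variance = 26.9647 / 5 = 5.3929
SE* = √5.3929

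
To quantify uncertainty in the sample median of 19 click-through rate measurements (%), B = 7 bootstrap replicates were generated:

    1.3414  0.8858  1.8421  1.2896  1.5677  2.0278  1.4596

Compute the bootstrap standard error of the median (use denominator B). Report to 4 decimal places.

SE* = 0.3479

Bootstrap SE is the standard deviation of the 7 replicate medians.
Mean of replicates: (1.3414 + 0.8858 + 1.8421 + 1.2896 + 1.5677 + 2.0278 + 1.4596) / 7 = 10.41400 / 7 = 1.48771
Sum of squared deviations: (−0.14631)² + (−0.60191)² + (+0.35439)² + (−0.19811)² + (+0.07999)² + (+0.54009)² + (−0.02811)² = 0.84743
Variance = 0.84743 / 7 = 0.12106
SE* = √0.12106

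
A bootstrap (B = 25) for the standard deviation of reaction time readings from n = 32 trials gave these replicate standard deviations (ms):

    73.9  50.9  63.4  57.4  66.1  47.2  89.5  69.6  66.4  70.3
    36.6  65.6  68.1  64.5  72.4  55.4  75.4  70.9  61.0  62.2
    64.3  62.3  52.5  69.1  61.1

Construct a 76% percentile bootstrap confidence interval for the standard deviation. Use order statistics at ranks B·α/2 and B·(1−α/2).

Sorted replicates: 36.6, 47.2, 50.9, 52.5, 55.4, 57.4, 61.0, 61.1, 62.2, 62.3, 63.4, 64.3, 64.5, 65.6, 66.1, 66.4, 68.1, 69.1, 69.6, 70.3, 70.9, 72.4, 73.9, 75.4, 89.5
α = 0.24; lower rank = 25 × 0.120 = 3; upper rank = 25 × 0.880 = 22.
The 3rd smallest replicate is 50.9; the 22nd is 72.4.

(50.9, 72.4)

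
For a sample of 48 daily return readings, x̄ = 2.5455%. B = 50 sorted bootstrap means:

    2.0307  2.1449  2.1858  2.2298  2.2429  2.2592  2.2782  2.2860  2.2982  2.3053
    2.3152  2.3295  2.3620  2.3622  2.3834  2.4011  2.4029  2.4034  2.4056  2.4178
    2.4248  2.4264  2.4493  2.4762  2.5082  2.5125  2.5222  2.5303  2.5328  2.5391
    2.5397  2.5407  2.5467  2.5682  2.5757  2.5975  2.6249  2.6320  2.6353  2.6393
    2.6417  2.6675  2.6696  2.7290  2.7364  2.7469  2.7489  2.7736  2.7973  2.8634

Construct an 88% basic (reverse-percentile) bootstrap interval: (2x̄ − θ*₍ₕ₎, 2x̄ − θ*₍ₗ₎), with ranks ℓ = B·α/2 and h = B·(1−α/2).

Percentile endpoints at ranks 3 and 47: θ*₍3₎ = 2.1858, θ*₍47₎ = 2.7489.
Basic interval reflects these around x̄:
  lower = 2 × 2.5455 − 2.7489 = 2.3421
  upper = 2 × 2.5455 − 2.1858 = 2.9052

(2.3421, 2.9052)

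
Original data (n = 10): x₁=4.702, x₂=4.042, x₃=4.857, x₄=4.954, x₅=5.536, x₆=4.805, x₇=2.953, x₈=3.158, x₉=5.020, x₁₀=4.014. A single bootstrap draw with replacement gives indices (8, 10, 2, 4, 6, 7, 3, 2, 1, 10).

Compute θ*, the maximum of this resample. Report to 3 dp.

Resample values: 3.158, 4.014, 4.042, 4.954, 4.805, 2.953, 4.857, 4.042, 4.702, 4.014.
Maximum = 4.954

θ* = 4.954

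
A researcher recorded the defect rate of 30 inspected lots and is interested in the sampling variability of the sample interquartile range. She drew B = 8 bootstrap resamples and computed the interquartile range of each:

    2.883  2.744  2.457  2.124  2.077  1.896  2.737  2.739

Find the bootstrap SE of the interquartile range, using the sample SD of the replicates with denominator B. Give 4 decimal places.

Bootstrap SE is the standard deviation of the 8 replicate interquartile ranges.
Mean of replicates: (2.883 + 2.744 + 2.457 + 2.124 + 2.077 + 1.896 + 2.737 + 2.739) / 8 = 19.65700 / 8 = 2.45713
Sum of squared deviations: (+0.42588)² + (+0.28688)² + (−0.00013)² + (−0.33312)² + (−0.38013)² + (−0.56113)² + (+0.27988)² + (+0.28187)² = 0.99178
Variance = 0.99178 / 8 = 0.12397
SE* = √0.12397

SE* = 0.3521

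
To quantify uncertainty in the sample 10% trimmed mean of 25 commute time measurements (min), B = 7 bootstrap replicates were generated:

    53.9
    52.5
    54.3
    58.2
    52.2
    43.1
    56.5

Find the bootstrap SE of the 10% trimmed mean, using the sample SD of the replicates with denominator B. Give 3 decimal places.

SE* = 4.483

Bootstrap SE is the standard deviation of the 7 replicate 10% trimmed means.
Mean of replicates: (53.9 + 52.5 + 54.3 + 58.2 + 52.2 + 43.1 + 56.5) / 7 = 370.7000 / 7 = 52.9571
Sum of squared deviations: (+0.9429)² + (−0.4571)² + (+1.3429)² + (+5.2429)² + (−0.7571)² + (−9.8571)² + (+3.5429)² = 140.6771
Variance = 140.6771 / 7 = 20.0967
SE* = √20.0967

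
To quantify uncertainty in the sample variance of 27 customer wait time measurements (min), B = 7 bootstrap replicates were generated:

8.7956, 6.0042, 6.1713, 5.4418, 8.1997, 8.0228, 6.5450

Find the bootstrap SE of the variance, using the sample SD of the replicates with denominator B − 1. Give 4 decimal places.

SE* = 1.2922

Bootstrap SE is the standard deviation of the 7 replicate variances.
Mean of replicates: (8.7956 + 6.0042 + 6.1713 + 5.4418 + 8.1997 + 8.0228 + 6.5450) / 7 = 49.18040 / 7 = 7.02577
Sum of squared deviations: (+1.76983)² + (−1.02157)² + (−0.85447)² + (−1.58397)² + (+1.17393)² + (+0.99703)² + (−0.48077)² = 10.01830
Variance = 10.01830 / 6 = 1.66972
SE* = √1.66972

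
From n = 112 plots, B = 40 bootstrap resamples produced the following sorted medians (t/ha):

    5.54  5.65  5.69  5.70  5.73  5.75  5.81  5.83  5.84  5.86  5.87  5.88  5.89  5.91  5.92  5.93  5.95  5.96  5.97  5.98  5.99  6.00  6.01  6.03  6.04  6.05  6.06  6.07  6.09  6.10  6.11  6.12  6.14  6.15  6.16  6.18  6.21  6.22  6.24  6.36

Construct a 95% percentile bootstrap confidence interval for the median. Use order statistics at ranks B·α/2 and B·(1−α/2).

(5.54, 6.24)

α = 0.05; lower rank = 40 × 0.025 = 1; upper rank = 40 × 0.975 = 39.
The 1st smallest replicate is 5.54; the 39th is 6.24.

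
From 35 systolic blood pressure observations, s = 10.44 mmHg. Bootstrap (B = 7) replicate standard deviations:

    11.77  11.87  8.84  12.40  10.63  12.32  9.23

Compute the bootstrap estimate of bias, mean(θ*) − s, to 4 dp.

mean(θ*) = (11.77 + 11.87 + 8.84 + 12.40 + 10.63 + 12.32 + 9.23) / 7 = 11.00857
bias = 11.00857 − 10.44

bias = +0.5686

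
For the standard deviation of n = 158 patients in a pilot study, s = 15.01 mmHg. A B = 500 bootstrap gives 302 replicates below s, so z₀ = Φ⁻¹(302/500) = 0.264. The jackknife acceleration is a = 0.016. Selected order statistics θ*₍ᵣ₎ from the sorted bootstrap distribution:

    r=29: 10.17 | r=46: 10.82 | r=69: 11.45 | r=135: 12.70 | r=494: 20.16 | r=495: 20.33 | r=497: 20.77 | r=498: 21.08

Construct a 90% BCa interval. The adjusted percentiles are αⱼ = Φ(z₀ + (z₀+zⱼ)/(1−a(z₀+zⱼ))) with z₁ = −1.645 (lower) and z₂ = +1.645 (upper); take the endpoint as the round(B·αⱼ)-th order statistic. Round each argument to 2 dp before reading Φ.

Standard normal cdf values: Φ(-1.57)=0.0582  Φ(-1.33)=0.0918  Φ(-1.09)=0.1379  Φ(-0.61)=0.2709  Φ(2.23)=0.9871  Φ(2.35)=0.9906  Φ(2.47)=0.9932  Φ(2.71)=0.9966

Lower: z₀ + z₁ = 0.264 + (-1.645) = -1.381; 1 − a(z₀+z₁) = 1 − (0.016)(-1.381) = 1.0221; argument = 0.264 + (-1.381)/1.0221 = -1.0871 → -1.09.
α₁ = Φ(-1.09) = 0.1379; rank = round(500 × 0.1379) = 69; θ*₍69₎ = 11.45.
Upper: z₀ + z₂ = 1.909; 1 − a(z₀+z₂) = 0.9695; argument = 2.2331 → 2.23; α₂ = 0.9871; rank = 494; θ*₍494₎ = 20.16.

(11.45, 20.16)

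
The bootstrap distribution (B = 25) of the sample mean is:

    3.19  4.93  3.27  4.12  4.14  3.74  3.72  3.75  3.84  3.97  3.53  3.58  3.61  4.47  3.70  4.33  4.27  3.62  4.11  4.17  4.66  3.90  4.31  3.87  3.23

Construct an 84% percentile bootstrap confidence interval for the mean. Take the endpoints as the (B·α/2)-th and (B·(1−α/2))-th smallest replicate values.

(3.23, 4.47)

Sorted replicates: 3.19, 3.23, 3.27, 3.53, 3.58, 3.61, 3.62, 3.70, 3.72, 3.74, 3.75, 3.84, 3.87, 3.90, 3.97, 4.11, 4.12, 4.14, 4.17, 4.27, 4.31, 4.33, 4.47, 4.66, 4.93
α = 0.16; lower rank = 25 × 0.080 = 2; upper rank = 25 × 0.920 = 23.
The 2nd smallest replicate is 3.23; the 23rd is 4.47.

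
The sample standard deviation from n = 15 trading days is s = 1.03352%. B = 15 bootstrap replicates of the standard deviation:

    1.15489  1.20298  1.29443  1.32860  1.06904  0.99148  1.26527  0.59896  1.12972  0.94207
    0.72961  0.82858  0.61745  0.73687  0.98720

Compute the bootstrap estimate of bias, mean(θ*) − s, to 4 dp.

bias = −0.0417

mean(θ*) = (1.15489 + 1.20298 + 1.29443 + 1.32860 + 1.06904 + 0.99148 + 1.26527 + 0.59896 + 1.12972 + 0.94207 + 0.72961 + 0.82858 + 0.61745 + 0.73687 + 0.98720) / 15 = 0.99181
bias = 0.99181 − 1.03352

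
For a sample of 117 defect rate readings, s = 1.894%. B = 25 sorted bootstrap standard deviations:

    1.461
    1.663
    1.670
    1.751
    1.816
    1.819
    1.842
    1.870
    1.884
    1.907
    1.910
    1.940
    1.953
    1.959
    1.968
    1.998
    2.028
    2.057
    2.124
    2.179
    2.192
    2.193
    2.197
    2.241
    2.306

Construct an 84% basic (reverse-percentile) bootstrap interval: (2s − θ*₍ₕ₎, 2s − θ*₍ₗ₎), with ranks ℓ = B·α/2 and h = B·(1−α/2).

Percentile endpoints at ranks 2 and 23: θ*₍2₎ = 1.663, θ*₍23₎ = 2.197.
Basic interval reflects these around s:
  lower = 2 × 1.894 − 2.197 = 1.591
  upper = 2 × 1.894 − 1.663 = 2.125

(1.591, 2.125)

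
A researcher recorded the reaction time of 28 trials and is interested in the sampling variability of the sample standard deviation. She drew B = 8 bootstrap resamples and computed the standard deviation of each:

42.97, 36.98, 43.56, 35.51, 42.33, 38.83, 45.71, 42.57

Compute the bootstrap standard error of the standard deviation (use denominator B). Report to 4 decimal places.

Bootstrap SE is the standard deviation of the 8 replicate standard deviations.
Mean of replicates: (42.97 + 36.98 + 43.56 + 35.51 + 42.33 + 38.83 + 45.71 + 42.57) / 8 = 328.46000 / 8 = 41.05750
Sum of squared deviations: (+1.91250)² + (−4.07750)² + (+2.50250)² + (−5.54750)² + (+1.27250)² + (−2.22750)² + (+4.65250)² + (+1.51250)² = 87.83535
Variance = 87.83535 / 8 = 10.97942
SE* = √10.97942

SE* = 3.3135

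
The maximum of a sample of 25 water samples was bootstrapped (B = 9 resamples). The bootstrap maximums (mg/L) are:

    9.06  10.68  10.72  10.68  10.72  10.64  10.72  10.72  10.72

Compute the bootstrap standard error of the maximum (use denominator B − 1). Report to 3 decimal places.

SE* = 0.547

Bootstrap SE is the standard deviation of the 9 replicate maximums.
Mean of replicates: (9.06 + 10.68 + 10.72 + 10.68 + 10.72 + 10.64 + 10.72 + 10.72 + 10.72) / 9 = 94.6600 / 9 = 10.5178
Sum of squared deviations: (−1.4578)² + (+0.1622)² + (+0.2022)² + (+0.1622)² + (+0.2022)² + (+0.1222)² + (+0.2022)² + (+0.2022)² + (+0.2022)² = 2.3972
Variance = 2.3972 / 8 = 0.2996
SE* = √0.2996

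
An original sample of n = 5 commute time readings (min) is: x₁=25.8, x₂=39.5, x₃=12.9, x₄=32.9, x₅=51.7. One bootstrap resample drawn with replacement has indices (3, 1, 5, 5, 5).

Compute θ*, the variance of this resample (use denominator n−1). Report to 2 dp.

θ* = 334.76

Resample values: 12.9, 25.8, 51.7, 51.7, 51.7.
Mean = 38.7600; sum of squared deviations = 1339.0320
s² = 1339.0320 / 4 = 334.7580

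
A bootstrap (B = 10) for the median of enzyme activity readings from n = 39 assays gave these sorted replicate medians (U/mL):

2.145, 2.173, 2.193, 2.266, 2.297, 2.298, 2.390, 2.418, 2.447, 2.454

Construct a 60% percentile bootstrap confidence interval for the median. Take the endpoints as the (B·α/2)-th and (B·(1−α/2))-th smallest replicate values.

α = 0.40; lower rank = 10 × 0.200 = 2; upper rank = 10 × 0.800 = 8.
The 2nd smallest replicate is 2.173; the 8th is 2.418.

(2.173, 2.418)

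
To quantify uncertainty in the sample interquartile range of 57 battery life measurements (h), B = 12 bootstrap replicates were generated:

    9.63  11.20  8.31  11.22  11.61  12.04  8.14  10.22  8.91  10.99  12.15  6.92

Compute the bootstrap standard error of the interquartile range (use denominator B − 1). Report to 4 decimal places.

Bootstrap SE is the standard deviation of the 12 replicate interquartile ranges.
Mean of replicates: (9.63 + 11.20 + 8.31 + 11.22 + 11.61 + 12.04 + 8.14 + 10.22 + 8.91 + 10.99 + 12.15 + 6.92) / 12 = 121.34000 / 12 = 10.11167
Sum of squared deviations: (−0.48167)² + (+1.08833)² + (−1.80167)² + (+1.10833)² + (+1.49833)² + (+1.92833)² + (−1.97167)² + (+0.10833)² + (−1.20167)² + (+0.87833)² + (+2.03833)² + (−3.19167)² = 32.31057
Variance = 32.31057 / 11 = 2.93732
SE* = √2.93732

SE* = 1.7139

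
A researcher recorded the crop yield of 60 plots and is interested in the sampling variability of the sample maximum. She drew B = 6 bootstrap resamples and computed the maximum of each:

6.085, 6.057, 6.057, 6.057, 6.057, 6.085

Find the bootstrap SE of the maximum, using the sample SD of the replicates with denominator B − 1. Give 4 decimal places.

SE* = 0.0145

Bootstrap SE is the standard deviation of the 6 replicate maximums.
Mean of replicates: (6.085 + 6.057 + 6.057 + 6.057 + 6.057 + 6.085) / 6 = 36.39800 / 6 = 6.06633
Sum of squared deviations: (+0.01867)² + (−0.00933)² + (−0.00933)² + (−0.00933)² + (−0.00933)² + (+0.01867)² = 0.00105
Variance = 0.00105 / 5 = 0.00021
SE* = √0.00021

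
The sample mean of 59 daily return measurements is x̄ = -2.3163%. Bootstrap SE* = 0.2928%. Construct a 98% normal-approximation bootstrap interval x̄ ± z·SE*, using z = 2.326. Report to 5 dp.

(-2.99735, -1.63525)

Margin = 2.326 × 0.2928 = 0.681053
Interval: -2.3163 ± 0.681053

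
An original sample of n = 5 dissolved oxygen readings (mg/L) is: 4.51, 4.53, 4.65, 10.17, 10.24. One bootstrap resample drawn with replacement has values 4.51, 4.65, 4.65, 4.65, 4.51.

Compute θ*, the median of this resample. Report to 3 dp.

θ* = 4.650

Sorted: 4.51, 4.51, 4.65, 4.65, 4.65
Median = middle value = 4.650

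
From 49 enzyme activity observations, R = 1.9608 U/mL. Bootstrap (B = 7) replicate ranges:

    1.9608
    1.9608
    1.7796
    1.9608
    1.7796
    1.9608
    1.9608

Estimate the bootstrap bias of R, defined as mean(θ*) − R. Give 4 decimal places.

bias = −0.0518

mean(θ*) = (1.9608 + 1.9608 + 1.7796 + 1.9608 + 1.7796 + 1.9608 + 1.9608) / 7 = 1.90903
bias = 1.90903 − 1.9608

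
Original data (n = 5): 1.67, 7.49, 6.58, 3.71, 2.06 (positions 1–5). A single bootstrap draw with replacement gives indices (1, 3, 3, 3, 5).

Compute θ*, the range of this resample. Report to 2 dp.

θ* = 4.91

Resample values: 1.67, 6.58, 6.58, 6.58, 2.06.
Range = 6.58 − 1.67 = 4.91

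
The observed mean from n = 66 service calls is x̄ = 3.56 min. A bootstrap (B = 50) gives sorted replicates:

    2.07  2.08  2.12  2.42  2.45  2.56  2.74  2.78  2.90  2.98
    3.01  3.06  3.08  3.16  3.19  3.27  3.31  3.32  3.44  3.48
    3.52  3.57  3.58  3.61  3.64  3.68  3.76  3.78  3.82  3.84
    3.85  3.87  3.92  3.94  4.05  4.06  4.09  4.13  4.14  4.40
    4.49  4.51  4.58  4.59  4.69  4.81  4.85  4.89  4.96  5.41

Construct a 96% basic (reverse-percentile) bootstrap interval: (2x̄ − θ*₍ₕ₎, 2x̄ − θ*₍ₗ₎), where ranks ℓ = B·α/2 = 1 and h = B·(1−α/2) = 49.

Percentile endpoints at ranks 1 and 49: θ*₍1₎ = 2.07, θ*₍49₎ = 4.96.
Basic interval reflects these around x̄:
  lower = 2 × 3.56 − 4.96 = 2.16
  upper = 2 × 3.56 − 2.07 = 5.05

(2.16, 5.05)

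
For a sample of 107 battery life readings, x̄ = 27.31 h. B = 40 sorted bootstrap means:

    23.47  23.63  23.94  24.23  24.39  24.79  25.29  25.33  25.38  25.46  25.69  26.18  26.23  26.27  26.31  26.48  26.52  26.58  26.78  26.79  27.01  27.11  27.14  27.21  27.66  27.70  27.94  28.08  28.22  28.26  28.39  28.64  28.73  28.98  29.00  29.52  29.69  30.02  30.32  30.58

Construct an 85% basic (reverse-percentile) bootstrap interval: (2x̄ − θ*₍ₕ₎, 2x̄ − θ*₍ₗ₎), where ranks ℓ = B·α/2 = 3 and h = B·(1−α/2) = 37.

(24.93, 30.68)

Percentile endpoints at ranks 3 and 37: θ*₍3₎ = 23.94, θ*₍37₎ = 29.69.
Basic interval reflects these around x̄:
  lower = 2 × 27.31 − 29.69 = 24.93
  upper = 2 × 27.31 − 23.94 = 30.68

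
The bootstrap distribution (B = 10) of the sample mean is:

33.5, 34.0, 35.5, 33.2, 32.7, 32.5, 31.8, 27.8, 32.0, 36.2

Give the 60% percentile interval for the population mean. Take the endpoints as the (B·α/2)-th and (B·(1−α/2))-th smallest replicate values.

(31.8, 34.0)

Sorted replicates: 27.8, 31.8, 32.0, 32.5, 32.7, 33.2, 33.5, 34.0, 35.5, 36.2
α = 0.40; lower rank = 10 × 0.200 = 2; upper rank = 10 × 0.800 = 8.
The 2nd smallest replicate is 31.8; the 8th is 34.0.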